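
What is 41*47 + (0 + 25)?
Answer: 1952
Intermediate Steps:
41*47 + (0 + 25) = 1927 + 25 = 1952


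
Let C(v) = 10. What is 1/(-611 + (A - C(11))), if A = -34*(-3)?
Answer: -1/519 ≈ -0.0019268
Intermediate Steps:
A = 102
1/(-611 + (A - C(11))) = 1/(-611 + (102 - 1*10)) = 1/(-611 + (102 - 10)) = 1/(-611 + 92) = 1/(-519) = -1/519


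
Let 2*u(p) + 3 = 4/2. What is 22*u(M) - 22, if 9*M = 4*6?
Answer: -33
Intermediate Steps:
M = 8/3 (M = (4*6)/9 = (⅑)*24 = 8/3 ≈ 2.6667)
u(p) = -½ (u(p) = -3/2 + (4/2)/2 = -3/2 + (4*(½))/2 = -3/2 + (½)*2 = -3/2 + 1 = -½)
22*u(M) - 22 = 22*(-½) - 22 = -11 - 22 = -33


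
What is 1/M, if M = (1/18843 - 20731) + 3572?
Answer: -18843/323327036 ≈ -5.8278e-5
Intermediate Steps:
M = -323327036/18843 (M = (1/18843 - 20731) + 3572 = -390634232/18843 + 3572 = -323327036/18843 ≈ -17159.)
1/M = 1/(-323327036/18843) = -18843/323327036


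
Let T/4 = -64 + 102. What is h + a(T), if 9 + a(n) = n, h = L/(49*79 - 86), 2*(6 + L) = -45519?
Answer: 1036979/7570 ≈ 136.99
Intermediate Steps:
L = -45531/2 (L = -6 + (½)*(-45519) = -6 - 45519/2 = -45531/2 ≈ -22766.)
T = 152 (T = 4*(-64 + 102) = 4*38 = 152)
h = -45531/7570 (h = -45531/(2*(49*79 - 86)) = -45531/(2*(3871 - 86)) = -45531/2/3785 = -45531/2*1/3785 = -45531/7570 ≈ -6.0147)
a(n) = -9 + n
h + a(T) = -45531/7570 + (-9 + 152) = -45531/7570 + 143 = 1036979/7570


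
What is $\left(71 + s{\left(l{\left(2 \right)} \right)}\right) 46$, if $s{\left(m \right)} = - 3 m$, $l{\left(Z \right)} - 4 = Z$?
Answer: $2438$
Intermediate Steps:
$l{\left(Z \right)} = 4 + Z$
$\left(71 + s{\left(l{\left(2 \right)} \right)}\right) 46 = \left(71 - 3 \left(4 + 2\right)\right) 46 = \left(71 - 18\right) 46 = 53 \cdot 46 = 2438$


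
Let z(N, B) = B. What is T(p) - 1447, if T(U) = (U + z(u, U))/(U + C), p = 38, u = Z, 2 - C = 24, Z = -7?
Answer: -5769/4 ≈ -1442.3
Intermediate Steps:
C = -22 (C = 2 - 1*24 = 2 - 24 = -22)
u = -7
T(U) = 2*U/(-22 + U) (T(U) = (U + U)/(U - 22) = (2*U)/(-22 + U) = 2*U/(-22 + U))
T(p) - 1447 = 2*38/(-22 + 38) - 1447 = 2*38/16 - 1447 = 2*38*(1/16) - 1447 = 19/4 - 1447 = -5769/4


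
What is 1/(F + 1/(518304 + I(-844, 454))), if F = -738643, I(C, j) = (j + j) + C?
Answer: -518368/382888894623 ≈ -1.3538e-6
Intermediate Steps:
I(C, j) = C + 2*j (I(C, j) = 2*j + C = C + 2*j)
1/(F + 1/(518304 + I(-844, 454))) = 1/(-738643 + 1/(518304 + (-844 + 2*454))) = 1/(-738643 + 1/(518304 + (-844 + 908))) = 1/(-738643 + 1/(518304 + 64)) = 1/(-738643 + 1/518368) = 1/(-382888894623/518368) = -518368/382888894623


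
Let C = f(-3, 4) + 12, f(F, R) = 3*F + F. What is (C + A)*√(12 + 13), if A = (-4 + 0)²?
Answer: 80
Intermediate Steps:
f(F, R) = 4*F
A = 16 (A = (-4)² = 16)
C = 0 (C = 4*(-3) + 12 = -12 + 12 = 0)
(C + A)*√(12 + 13) = (0 + 16)*√(12 + 13) = 16*√25 = 16*5 = 80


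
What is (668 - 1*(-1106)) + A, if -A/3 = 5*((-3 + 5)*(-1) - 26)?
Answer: 2194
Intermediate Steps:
A = 420 (A = -15*((-3 + 5)*(-1) - 26) = -15*(2*(-1) - 26) = -15*(-2 - 26) = -15*(-28) = -3*(-140) = 420)
(668 - 1*(-1106)) + A = (668 - 1*(-1106)) + 420 = (668 + 1106) + 420 = 1774 + 420 = 2194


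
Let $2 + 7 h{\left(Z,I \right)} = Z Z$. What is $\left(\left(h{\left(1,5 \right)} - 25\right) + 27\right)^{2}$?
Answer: $\frac{169}{49} \approx 3.449$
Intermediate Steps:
$h{\left(Z,I \right)} = - \frac{2}{7} + \frac{Z^{2}}{7}$ ($h{\left(Z,I \right)} = - \frac{2}{7} + \frac{Z Z}{7} = - \frac{2}{7} + \frac{Z^{2}}{7}$)
$\left(\left(h{\left(1,5 \right)} - 25\right) + 27\right)^{2} = \left(\left(\left(- \frac{2}{7} + \frac{1^{2}}{7}\right) - 25\right) + 27\right)^{2} = \left(\left(\left(- \frac{2}{7} + \frac{1}{7} \cdot 1\right) - 25\right) + 27\right)^{2} = \left(\left(\left(- \frac{2}{7} + \frac{1}{7}\right) - 25\right) + 27\right)^{2} = \left(\left(- \frac{1}{7} - 25\right) + 27\right)^{2} = \left(- \frac{176}{7} + 27\right)^{2} = \left(\frac{13}{7}\right)^{2} = \frac{169}{49}$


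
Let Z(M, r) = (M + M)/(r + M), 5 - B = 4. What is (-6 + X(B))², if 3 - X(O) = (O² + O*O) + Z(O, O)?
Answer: 36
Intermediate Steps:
B = 1 (B = 5 - 1*4 = 5 - 4 = 1)
Z(M, r) = 2*M/(M + r) (Z(M, r) = (2*M)/(M + r) = 2*M/(M + r))
X(O) = 2 - 2*O² (X(O) = 3 - ((O² + O*O) + 2*O/(O + O)) = 3 - ((O² + O²) + 2*O/((2*O))) = 3 - (2*O² + 2*O*(1/(2*O))) = 3 - (2*O² + 1) = 3 - (1 + 2*O²) = 3 + (-1 - 2*O²) = 2 - 2*O²)
(-6 + X(B))² = (-6 + (2 - 2*1²))² = (-6 + (2 - 2*1))² = (-6 + (2 - 2))² = (-6 + 0)² = (-6)² = 36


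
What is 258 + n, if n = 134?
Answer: 392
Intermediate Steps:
258 + n = 258 + 134 = 392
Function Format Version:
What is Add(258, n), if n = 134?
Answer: 392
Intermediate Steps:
Add(258, n) = Add(258, 134) = 392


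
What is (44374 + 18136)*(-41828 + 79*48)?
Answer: -2377630360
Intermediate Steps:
(44374 + 18136)*(-41828 + 79*48) = 62510*(-41828 + 3792) = 62510*(-38036) = -2377630360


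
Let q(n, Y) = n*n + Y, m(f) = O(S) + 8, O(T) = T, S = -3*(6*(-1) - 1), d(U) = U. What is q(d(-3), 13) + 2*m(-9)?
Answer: 80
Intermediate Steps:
S = 21 (S = -3*(-6 - 1) = -3*(-7) = 21)
m(f) = 29 (m(f) = 21 + 8 = 29)
q(n, Y) = Y + n² (q(n, Y) = n² + Y = Y + n²)
q(d(-3), 13) + 2*m(-9) = (13 + (-3)²) + 2*29 = (13 + 9) + 58 = 22 + 58 = 80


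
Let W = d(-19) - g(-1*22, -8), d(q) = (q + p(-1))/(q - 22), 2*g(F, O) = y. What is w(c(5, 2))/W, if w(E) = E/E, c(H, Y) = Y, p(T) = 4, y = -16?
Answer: 41/343 ≈ 0.11953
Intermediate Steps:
g(F, O) = -8 (g(F, O) = (1/2)*(-16) = -8)
w(E) = 1
d(q) = (4 + q)/(-22 + q) (d(q) = (q + 4)/(q - 22) = (4 + q)/(-22 + q))
W = 343/41 (W = (4 - 19)/(-22 - 19) - 1*(-8) = -15/(-41) + 8 = -1/41*(-15) + 8 = 15/41 + 8 = 343/41 ≈ 8.3659)
w(c(5, 2))/W = 1/(343/41) = 1*(41/343) = 41/343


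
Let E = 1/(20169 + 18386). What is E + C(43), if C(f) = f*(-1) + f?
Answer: 1/38555 ≈ 2.5937e-5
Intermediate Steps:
C(f) = 0 (C(f) = -f + f = 0)
E = 1/38555 ≈ 2.5937e-5
E + C(43) = 1/38555 + 0 = 1/38555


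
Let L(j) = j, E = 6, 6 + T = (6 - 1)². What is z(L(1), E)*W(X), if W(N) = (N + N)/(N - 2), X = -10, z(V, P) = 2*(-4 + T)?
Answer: 50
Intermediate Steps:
T = 19 (T = -6 + (6 - 1)² = -6 + 5² = -6 + 25 = 19)
z(V, P) = 30 (z(V, P) = 2*(-4 + 19) = 2*15 = 30)
W(N) = 2*N/(-2 + N) (W(N) = (2*N)/(-2 + N) = 2*N/(-2 + N))
z(L(1), E)*W(X) = 30*(2*(-10)/(-2 - 10)) = 30*(2*(-10)/(-12)) = 30*(2*(-10)*(-1/12)) = 30*(5/3) = 50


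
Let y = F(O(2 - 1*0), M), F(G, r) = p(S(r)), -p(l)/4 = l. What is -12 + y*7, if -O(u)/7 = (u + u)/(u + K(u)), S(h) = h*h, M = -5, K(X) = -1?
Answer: -712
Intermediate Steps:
S(h) = h²
O(u) = -14*u/(-1 + u) (O(u) = -7*(u + u)/(u - 1) = -7*2*u/(-1 + u) = -14*u/(-1 + u))
p(l) = -4*l
F(G, r) = -4*r²
y = -100 (y = -4*(-5)² = -4*25 = -100)
-12 + y*7 = -12 - 100*7 = -12 - 700 = -712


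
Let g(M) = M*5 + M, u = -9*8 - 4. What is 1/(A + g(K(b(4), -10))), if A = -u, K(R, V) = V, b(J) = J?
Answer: 1/16 ≈ 0.062500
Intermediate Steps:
u = -76 (u = -72 - 4 = -76)
g(M) = 6*M (g(M) = 5*M + M = 6*M)
A = 76 (A = -1*(-76) = 76)
1/(A + g(K(b(4), -10))) = 1/(76 + 6*(-10)) = 1/(76 - 60) = 1/16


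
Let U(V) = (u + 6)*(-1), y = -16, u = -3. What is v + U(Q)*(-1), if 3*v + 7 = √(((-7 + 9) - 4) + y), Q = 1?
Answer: ⅔ + I*√2 ≈ 0.66667 + 1.4142*I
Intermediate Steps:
v = -7/3 + I*√2 (v = -7/3 + √(((-7 + 9) - 4) - 16)/3 = -7/3 + √((2 - 4) - 16)/3 = -7/3 + √(-2 - 16)/3 = -7/3 + √(-18)/3 = -7/3 + (3*I*√2)/3 = -7/3 + I*√2 ≈ -2.3333 + 1.4142*I)
U(V) = -3 (U(V) = (-3 + 6)*(-1) = 3*(-1) = -3)
v + U(Q)*(-1) = (-7/3 + I*√2) - 3*(-1) = (-7/3 + I*√2) + 3 = ⅔ + I*√2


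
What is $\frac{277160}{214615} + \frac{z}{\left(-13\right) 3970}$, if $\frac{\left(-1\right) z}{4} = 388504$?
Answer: $\frac{34781937144}{1107628015} \approx 31.402$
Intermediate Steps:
$z = -1554016$ ($z = \left(-4\right) 388504 = -1554016$)
$\frac{277160}{214615} + \frac{z}{\left(-13\right) 3970} = \frac{277160}{214615} - \frac{1554016}{\left(-13\right) 3970} = 277160 \cdot \frac{1}{214615} - \frac{1554016}{-51610} = \frac{55432}{42923} - - \frac{777008}{25805} = \frac{55432}{42923} + \frac{777008}{25805} = \frac{34781937144}{1107628015}$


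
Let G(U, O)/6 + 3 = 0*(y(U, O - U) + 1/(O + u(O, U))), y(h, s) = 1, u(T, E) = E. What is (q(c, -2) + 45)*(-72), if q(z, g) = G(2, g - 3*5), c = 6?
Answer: -1944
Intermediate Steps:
G(U, O) = -18 (G(U, O) = -18 + 6*(0*(1 + 1/(O + U))) = -18 + 6*0 = -18 + 0 = -18)
q(z, g) = -18
(q(c, -2) + 45)*(-72) = (-18 + 45)*(-72) = 27*(-72) = -1944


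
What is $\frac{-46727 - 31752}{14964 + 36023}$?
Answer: $- \frac{78479}{50987} \approx -1.5392$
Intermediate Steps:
$\frac{-46727 - 31752}{14964 + 36023} = \frac{-46727 - 31752}{50987} = \left(-78479\right) \frac{1}{50987} = - \frac{78479}{50987}$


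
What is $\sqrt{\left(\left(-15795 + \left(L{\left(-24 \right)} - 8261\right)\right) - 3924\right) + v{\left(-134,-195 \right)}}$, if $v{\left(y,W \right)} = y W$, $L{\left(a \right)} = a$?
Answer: $i \sqrt{1874} \approx 43.29 i$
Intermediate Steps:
$v{\left(y,W \right)} = W y$
$\sqrt{\left(\left(-15795 + \left(L{\left(-24 \right)} - 8261\right)\right) - 3924\right) + v{\left(-134,-195 \right)}} = \sqrt{\left(\left(-15795 - 8285\right) - 3924\right) - -26130} = \sqrt{\left(\left(-15795 - 8285\right) - 3924\right) + 26130} = \sqrt{\left(-24080 - 3924\right) + 26130} = \sqrt{-28004 + 26130} = \sqrt{-1874} = i \sqrt{1874}$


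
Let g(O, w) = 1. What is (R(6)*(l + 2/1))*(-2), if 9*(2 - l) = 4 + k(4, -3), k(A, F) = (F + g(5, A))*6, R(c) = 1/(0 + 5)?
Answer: -88/45 ≈ -1.9556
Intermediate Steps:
R(c) = ⅕ (R(c) = 1/5 = ⅕)
k(A, F) = 6 + 6*F (k(A, F) = (F + 1)*6 = (1 + F)*6 = 6 + 6*F)
l = 26/9 (l = 2 - (4 + (6 + 6*(-3)))/9 = 2 - (4 + (6 - 18))/9 = 2 - (4 - 12)/9 = 2 - ⅑*(-8) = 2 + 8/9 = 26/9 ≈ 2.8889)
(R(6)*(l + 2/1))*(-2) = ((26/9 + 2/1)/5)*(-2) = ((26/9 + 1*2)/5)*(-2) = ((26/9 + 2)/5)*(-2) = ((⅕)*(44/9))*(-2) = (44/45)*(-2) = -88/45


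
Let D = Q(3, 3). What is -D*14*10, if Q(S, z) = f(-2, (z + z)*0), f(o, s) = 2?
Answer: -280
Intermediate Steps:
Q(S, z) = 2
D = 2
-D*14*10 = -2*14*10 = -28*10 = -1*280 = -280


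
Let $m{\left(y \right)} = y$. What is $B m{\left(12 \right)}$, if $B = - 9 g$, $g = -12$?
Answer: $1296$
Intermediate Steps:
$B = 108$ ($B = \left(-9\right) \left(-12\right) = 108$)
$B m{\left(12 \right)} = 108 \cdot 12 = 1296$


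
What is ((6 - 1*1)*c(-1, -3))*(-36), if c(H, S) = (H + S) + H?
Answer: 900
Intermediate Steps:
c(H, S) = S + 2*H
((6 - 1*1)*c(-1, -3))*(-36) = ((6 - 1*1)*(-3 + 2*(-1)))*(-36) = ((6 - 1)*(-3 - 2))*(-36) = (5*(-5))*(-36) = -25*(-36) = 900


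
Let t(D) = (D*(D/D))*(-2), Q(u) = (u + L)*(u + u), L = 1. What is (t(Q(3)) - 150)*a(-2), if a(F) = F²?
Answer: -792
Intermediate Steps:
Q(u) = 2*u*(1 + u) (Q(u) = (u + 1)*(u + u) = (1 + u)*(2*u) = 2*u*(1 + u))
t(D) = -2*D (t(D) = (D*1)*(-2) = D*(-2) = -2*D)
(t(Q(3)) - 150)*a(-2) = (-4*3*(1 + 3) - 150)*(-2)² = (-4*3*4 - 150)*4 = (-2*24 - 150)*4 = (-48 - 150)*4 = -198*4 = -792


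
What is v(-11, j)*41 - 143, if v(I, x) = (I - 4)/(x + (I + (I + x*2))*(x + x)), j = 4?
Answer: -4943/36 ≈ -137.31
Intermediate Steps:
v(I, x) = (-4 + I)/(x + 2*x*(2*I + 2*x)) (v(I, x) = (-4 + I)/(x + (I + (I + 2*x))*(2*x)) = (-4 + I)/(x + (2*I + 2*x)*(2*x)) = (-4 + I)/(x + 2*x*(2*I + 2*x)))
v(-11, j)*41 - 143 = ((-4 - 11)/(4*(1 + 4*(-11) + 4*4)))*41 - 143 = ((¼)*(-15)/(1 - 44 + 16))*41 - 143 = ((¼)*(-15)/(-27))*41 - 143 = ((¼)*(-1/27)*(-15))*41 - 143 = (5/36)*41 - 143 = 205/36 - 143 = -4943/36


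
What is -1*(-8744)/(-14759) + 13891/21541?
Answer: 16662765/317923619 ≈ 0.052411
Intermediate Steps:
-1*(-8744)/(-14759) + 13891/21541 = 8744*(-1/14759) + 13891*(1/21541) = -8744/14759 + 13891/21541 = 16662765/317923619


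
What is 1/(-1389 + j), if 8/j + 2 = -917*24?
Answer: -11005/15285949 ≈ -0.00071994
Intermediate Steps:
j = -4/11005 (j = 8/(-2 - 917*24) = 8/(-2 - 22008) = 8/(-22010) = 8*(-1/22010) = -4/11005 ≈ -0.00036347)
1/(-1389 + j) = 1/(-1389 - 4/11005) = 1/(-15285949/11005) = -11005/15285949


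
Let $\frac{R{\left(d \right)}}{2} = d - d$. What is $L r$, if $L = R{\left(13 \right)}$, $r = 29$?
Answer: $0$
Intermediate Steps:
$R{\left(d \right)} = 0$ ($R{\left(d \right)} = 2 \left(d - d\right) = 2 \cdot 0 = 0$)
$L = 0$
$L r = 0 \cdot 29 = 0$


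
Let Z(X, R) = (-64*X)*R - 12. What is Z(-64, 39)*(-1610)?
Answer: -257168520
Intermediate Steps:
Z(X, R) = -12 - 64*R*X (Z(X, R) = -64*R*X - 12 = -12 - 64*R*X)
Z(-64, 39)*(-1610) = (-12 - 64*39*(-64))*(-1610) = (-12 + 159744)*(-1610) = 159732*(-1610) = -257168520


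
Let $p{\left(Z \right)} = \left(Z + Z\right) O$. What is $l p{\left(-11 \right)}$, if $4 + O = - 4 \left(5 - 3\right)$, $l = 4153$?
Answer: $1096392$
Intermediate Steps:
$O = -12$ ($O = -4 - 4 \left(5 - 3\right) = -4 - 8 = -12$)
$p{\left(Z \right)} = - 24 Z$ ($p{\left(Z \right)} = \left(Z + Z\right) \left(-12\right) = 2 Z \left(-12\right) = - 24 Z$)
$l p{\left(-11 \right)} = 4153 \left(\left(-24\right) \left(-11\right)\right) = 4153 \cdot 264 = 1096392$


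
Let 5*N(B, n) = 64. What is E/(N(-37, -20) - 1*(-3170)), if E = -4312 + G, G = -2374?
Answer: -16715/7957 ≈ -2.1007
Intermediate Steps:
E = -6686 (E = -4312 - 2374 = -6686)
N(B, n) = 64/5 (N(B, n) = (⅕)*64 = 64/5)
E/(N(-37, -20) - 1*(-3170)) = -6686/(64/5 - 1*(-3170)) = -6686/(64/5 + 3170) = -6686/15914/5 = -6686*5/15914 = -16715/7957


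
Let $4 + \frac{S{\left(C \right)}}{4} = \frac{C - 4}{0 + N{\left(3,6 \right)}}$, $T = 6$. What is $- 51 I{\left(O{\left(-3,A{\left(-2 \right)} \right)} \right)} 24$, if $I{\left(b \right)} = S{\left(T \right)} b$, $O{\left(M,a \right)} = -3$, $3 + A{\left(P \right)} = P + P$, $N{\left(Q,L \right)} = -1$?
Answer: $-88128$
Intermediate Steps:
$S{\left(C \right)} = - 4 C$ ($S{\left(C \right)} = -16 + 4 \frac{C - 4}{0 - 1} = -16 + 4 \frac{-4 + C}{-1} = -16 + 4 \left(-4 + C\right) \left(-1\right) = -16 + 4 \left(4 - C\right) = -16 - \left(-16 + 4 C\right) = - 4 C$)
$A{\left(P \right)} = -3 + 2 P$ ($A{\left(P \right)} = -3 + \left(P + P\right) = -3 + 2 P$)
$I{\left(b \right)} = - 24 b$ ($I{\left(b \right)} = \left(-4\right) 6 b = - 24 b$)
$- 51 I{\left(O{\left(-3,A{\left(-2 \right)} \right)} \right)} 24 = - 51 \left(\left(-24\right) \left(-3\right)\right) 24 = \left(-51\right) 72 \cdot 24 = \left(-3672\right) 24 = -88128$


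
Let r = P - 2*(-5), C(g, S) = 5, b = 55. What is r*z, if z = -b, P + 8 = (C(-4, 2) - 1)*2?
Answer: -550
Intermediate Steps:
P = 0 (P = -8 + (5 - 1)*2 = -8 + 4*2 = -8 + 8 = 0)
r = 10 (r = 0 - 2*(-5) = 0 + 10 = 10)
z = -55 (z = -1*55 = -55)
r*z = 10*(-55) = -550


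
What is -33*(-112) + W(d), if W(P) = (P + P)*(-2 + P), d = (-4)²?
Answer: 4144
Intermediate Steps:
d = 16
W(P) = 2*P*(-2 + P) (W(P) = (2*P)*(-2 + P) = 2*P*(-2 + P))
-33*(-112) + W(d) = -33*(-112) + 2*16*(-2 + 16) = 3696 + 2*16*14 = 3696 + 448 = 4144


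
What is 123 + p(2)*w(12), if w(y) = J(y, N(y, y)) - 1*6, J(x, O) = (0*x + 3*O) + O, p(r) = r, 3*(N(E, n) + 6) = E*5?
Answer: 223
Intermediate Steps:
N(E, n) = -6 + 5*E/3 (N(E, n) = -6 + (E*5)/3 = -6 + (5*E)/3 = -6 + 5*E/3)
J(x, O) = 4*O (J(x, O) = (0 + 3*O) + O = 3*O + O = 4*O)
w(y) = -30 + 20*y/3 (w(y) = 4*(-6 + 5*y/3) - 1*6 = (-24 + 20*y/3) - 6 = -30 + 20*y/3)
123 + p(2)*w(12) = 123 + 2*(-30 + (20/3)*12) = 123 + 2*(-30 + 80) = 123 + 2*50 = 123 + 100 = 223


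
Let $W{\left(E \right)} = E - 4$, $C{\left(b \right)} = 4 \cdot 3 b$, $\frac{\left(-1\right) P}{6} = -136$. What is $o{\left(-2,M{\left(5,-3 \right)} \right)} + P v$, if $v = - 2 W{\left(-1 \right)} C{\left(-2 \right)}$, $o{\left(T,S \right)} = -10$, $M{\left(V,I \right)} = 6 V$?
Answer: $-195850$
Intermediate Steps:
$P = 816$ ($P = \left(-6\right) \left(-136\right) = 816$)
$C{\left(b \right)} = 12 b$
$W{\left(E \right)} = -4 + E$ ($W{\left(E \right)} = E - 4 = -4 + E$)
$v = -240$ ($v = - 2 \left(-4 - 1\right) 12 \left(-2\right) = \left(-2\right) \left(-5\right) \left(-24\right) = 10 \left(-24\right) = -240$)
$o{\left(-2,M{\left(5,-3 \right)} \right)} + P v = -10 + 816 \left(-240\right) = -10 - 195840 = -195850$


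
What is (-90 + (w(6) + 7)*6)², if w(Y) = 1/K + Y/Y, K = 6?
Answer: 1681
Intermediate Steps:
w(Y) = 7/6 (w(Y) = 1/6 + Y/Y = 1*(⅙) + 1 = ⅙ + 1 = 7/6)
(-90 + (w(6) + 7)*6)² = (-90 + (7/6 + 7)*6)² = (-90 + (49/6)*6)² = (-90 + 49)² = (-41)² = 1681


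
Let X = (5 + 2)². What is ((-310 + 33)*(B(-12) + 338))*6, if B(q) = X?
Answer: -643194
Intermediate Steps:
X = 49 (X = 7² = 49)
B(q) = 49
((-310 + 33)*(B(-12) + 338))*6 = ((-310 + 33)*(49 + 338))*6 = -277*387*6 = -107199*6 = -643194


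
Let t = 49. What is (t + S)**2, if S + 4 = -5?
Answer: 1600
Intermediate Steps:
S = -9 (S = -4 - 5 = -9)
(t + S)**2 = (49 - 9)**2 = 40**2 = 1600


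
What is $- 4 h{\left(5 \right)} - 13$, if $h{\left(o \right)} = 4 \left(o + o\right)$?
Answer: $-173$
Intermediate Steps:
$h{\left(o \right)} = 8 o$ ($h{\left(o \right)} = 4 \cdot 2 o = 8 o$)
$- 4 h{\left(5 \right)} - 13 = - 4 \cdot 8 \cdot 5 - 13 = \left(-4\right) 40 - 13 = -160 - 13 = -173$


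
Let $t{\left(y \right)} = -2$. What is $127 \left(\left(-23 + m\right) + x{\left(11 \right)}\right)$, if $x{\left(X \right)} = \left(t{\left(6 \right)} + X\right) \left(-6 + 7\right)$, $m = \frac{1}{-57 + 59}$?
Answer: $- \frac{3429}{2} \approx -1714.5$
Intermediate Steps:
$m = \frac{1}{2} \approx 0.5$
$x{\left(X \right)} = -2 + X$ ($x{\left(X \right)} = \left(-2 + X\right) \left(-6 + 7\right) = \left(-2 + X\right) 1 = -2 + X$)
$127 \left(\left(-23 + m\right) + x{\left(11 \right)}\right) = 127 \left(\left(-23 + \frac{1}{2}\right) + \left(-2 + 11\right)\right) = 127 \left(- \frac{45}{2} + 9\right) = 127 \left(- \frac{27}{2}\right) = - \frac{3429}{2}$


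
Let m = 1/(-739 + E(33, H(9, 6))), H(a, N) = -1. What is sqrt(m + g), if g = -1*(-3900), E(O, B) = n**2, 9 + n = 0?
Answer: sqrt(1688558942)/658 ≈ 62.450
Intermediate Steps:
n = -9 (n = -9 + 0 = -9)
E(O, B) = 81 (E(O, B) = (-9)**2 = 81)
m = -1/658 (m = 1/(-739 + 81) = 1/(-658) = -1/658 ≈ -0.0015198)
g = 3900
sqrt(m + g) = sqrt(-1/658 + 3900) = sqrt(2566199/658) = sqrt(1688558942)/658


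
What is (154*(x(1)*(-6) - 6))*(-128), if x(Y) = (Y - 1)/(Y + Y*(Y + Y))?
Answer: 118272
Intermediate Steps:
x(Y) = (-1 + Y)/(Y + 2*Y²) (x(Y) = (-1 + Y)/(Y + Y*(2*Y)) = (-1 + Y)/(Y + 2*Y²))
(154*(x(1)*(-6) - 6))*(-128) = (154*(((-1 + 1)/(1*(1 + 2*1)))*(-6) - 6))*(-128) = (154*((1*0/(1 + 2))*(-6) - 6))*(-128) = (154*((1*0/3)*(-6) - 6))*(-128) = (154*((1*(⅓)*0)*(-6) - 6))*(-128) = (154*(0*(-6) - 6))*(-128) = (154*(0 - 6))*(-128) = (154*(-6))*(-128) = -924*(-128) = 118272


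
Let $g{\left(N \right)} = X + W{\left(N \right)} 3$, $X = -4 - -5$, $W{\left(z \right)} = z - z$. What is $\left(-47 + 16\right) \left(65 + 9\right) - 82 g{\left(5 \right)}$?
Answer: $-2376$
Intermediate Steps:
$W{\left(z \right)} = 0$
$X = 1$ ($X = -4 + 5 = 1$)
$g{\left(N \right)} = 1$ ($g{\left(N \right)} = 1 + 0 \cdot 3 = 1 + 0 = 1$)
$\left(-47 + 16\right) \left(65 + 9\right) - 82 g{\left(5 \right)} = \left(-47 + 16\right) \left(65 + 9\right) - 82 = \left(-31\right) 74 - 82 = -2294 - 82 = -2376$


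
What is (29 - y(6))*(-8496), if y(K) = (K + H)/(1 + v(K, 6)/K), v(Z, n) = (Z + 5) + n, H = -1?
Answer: -5411952/23 ≈ -2.3530e+5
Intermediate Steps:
v(Z, n) = 5 + Z + n (v(Z, n) = (5 + Z) + n = 5 + Z + n)
y(K) = (-1 + K)/(1 + (11 + K)/K) (y(K) = (K - 1)/(1 + (5 + K + 6)/K) = (-1 + K)/(1 + (11 + K)/K))
(29 - y(6))*(-8496) = (29 - 6*(-1 + 6)/(11 + 2*6))*(-8496) = (29 - 6*5/(11 + 12))*(-8496) = (29 - 6*5/23)*(-8496) = (29 - 1*30/23)*(-8496) = (29 - 30/23)*(-8496) = (637/23)*(-8496) = -5411952/23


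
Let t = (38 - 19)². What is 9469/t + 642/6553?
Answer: 62282119/2365633 ≈ 26.328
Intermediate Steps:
t = 361 (t = 19² = 361)
9469/t + 642/6553 = 9469/361 + 642/6553 = 62282119/2365633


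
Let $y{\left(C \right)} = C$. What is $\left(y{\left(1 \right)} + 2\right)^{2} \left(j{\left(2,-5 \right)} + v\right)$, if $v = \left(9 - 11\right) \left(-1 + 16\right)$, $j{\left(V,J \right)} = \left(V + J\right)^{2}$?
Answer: $-189$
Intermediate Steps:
$j{\left(V,J \right)} = \left(J + V\right)^{2}$
$v = -30$ ($v = \left(-2\right) 15 = -30$)
$\left(y{\left(1 \right)} + 2\right)^{2} \left(j{\left(2,-5 \right)} + v\right) = \left(1 + 2\right)^{2} \left(\left(-5 + 2\right)^{2} - 30\right) = 3^{2} \left(\left(-3\right)^{2} - 30\right) = 9 \left(9 - 30\right) = 9 \left(-21\right) = -189$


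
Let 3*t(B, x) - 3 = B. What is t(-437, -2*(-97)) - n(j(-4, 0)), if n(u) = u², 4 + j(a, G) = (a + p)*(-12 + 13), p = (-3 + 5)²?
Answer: -482/3 ≈ -160.67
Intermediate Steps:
t(B, x) = 1 + B/3
p = 4 (p = 2² = 4)
j(a, G) = a (j(a, G) = -4 + (a + 4)*(-12 + 13) = -4 + (4 + a)*1 = -4 + (4 + a) = a)
t(-437, -2*(-97)) - n(j(-4, 0)) = (1 + (⅓)*(-437)) - 1*(-4)² = (1 - 437/3) - 1*16 = -434/3 - 16 = -482/3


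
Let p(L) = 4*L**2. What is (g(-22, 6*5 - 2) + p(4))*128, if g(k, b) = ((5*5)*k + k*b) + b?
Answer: -137472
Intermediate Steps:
g(k, b) = b + 25*k + b*k (g(k, b) = (25*k + b*k) + b = b + 25*k + b*k)
(g(-22, 6*5 - 2) + p(4))*128 = (((6*5 - 2) + 25*(-22) + (6*5 - 2)*(-22)) + 4*4**2)*128 = (((30 - 2) - 550 + (30 - 2)*(-22)) + 4*16)*128 = ((28 - 550 + 28*(-22)) + 64)*128 = ((28 - 550 - 616) + 64)*128 = (-1138 + 64)*128 = -1074*128 = -137472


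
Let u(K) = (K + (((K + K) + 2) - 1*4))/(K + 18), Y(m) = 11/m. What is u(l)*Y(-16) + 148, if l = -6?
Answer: 7159/48 ≈ 149.15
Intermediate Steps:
u(K) = (-2 + 3*K)/(18 + K) (u(K) = (K + ((2*K + 2) - 4))/(18 + K) = (K + ((2 + 2*K) - 4))/(18 + K) = (K + (-2 + 2*K))/(18 + K) = (-2 + 3*K)/(18 + K))
u(l)*Y(-16) + 148 = ((-2 + 3*(-6))/(18 - 6))*(11/(-16)) + 148 = ((-2 - 18)/12)*(11*(-1/16)) + 148 = ((1/12)*(-20))*(-11/16) + 148 = -5/3*(-11/16) + 148 = 55/48 + 148 = 7159/48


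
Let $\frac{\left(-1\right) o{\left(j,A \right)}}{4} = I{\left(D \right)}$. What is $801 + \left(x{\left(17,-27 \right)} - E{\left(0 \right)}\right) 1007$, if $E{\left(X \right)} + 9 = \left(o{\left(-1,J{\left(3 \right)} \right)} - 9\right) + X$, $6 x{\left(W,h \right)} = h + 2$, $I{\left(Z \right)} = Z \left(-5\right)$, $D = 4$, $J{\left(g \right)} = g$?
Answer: $- \frac{394973}{6} \approx -65829.0$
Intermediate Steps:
$I{\left(Z \right)} = - 5 Z$
$x{\left(W,h \right)} = \frac{1}{3} + \frac{h}{6}$ ($x{\left(W,h \right)} = \frac{h + 2}{6} = \frac{2 + h}{6} = \frac{1}{3} + \frac{h}{6}$)
$o{\left(j,A \right)} = 80$ ($o{\left(j,A \right)} = - 4 \left(\left(-5\right) 4\right) = \left(-4\right) \left(-20\right) = 80$)
$E{\left(X \right)} = 62 + X$ ($E{\left(X \right)} = -9 + \left(\left(80 - 9\right) + X\right) = -9 + \left(71 + X\right) = 62 + X$)
$801 + \left(x{\left(17,-27 \right)} - E{\left(0 \right)}\right) 1007 = 801 + \left(\left(\frac{1}{3} + \frac{1}{6} \left(-27\right)\right) - \left(62 + 0\right)\right) 1007 = 801 + \left(\left(\frac{1}{3} - \frac{9}{2}\right) - 62\right) 1007 = 801 + \left(- \frac{25}{6} - 62\right) 1007 = 801 - \frac{399779}{6} = - \frac{394973}{6}$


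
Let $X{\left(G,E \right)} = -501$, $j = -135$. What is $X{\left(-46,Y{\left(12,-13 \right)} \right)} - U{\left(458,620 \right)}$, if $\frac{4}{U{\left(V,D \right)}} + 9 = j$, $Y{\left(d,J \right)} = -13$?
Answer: $- \frac{18035}{36} \approx -500.97$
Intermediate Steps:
$U{\left(V,D \right)} = - \frac{1}{36}$ ($U{\left(V,D \right)} = \frac{4}{-9 - 135} = \frac{4}{-144} = 4 \left(- \frac{1}{144}\right) = - \frac{1}{36}$)
$X{\left(-46,Y{\left(12,-13 \right)} \right)} - U{\left(458,620 \right)} = -501 - - \frac{1}{36} = -501 + \frac{1}{36} = - \frac{18035}{36}$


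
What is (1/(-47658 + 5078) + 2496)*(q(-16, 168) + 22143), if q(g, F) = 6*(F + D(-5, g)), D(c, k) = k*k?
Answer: 2623726435473/42580 ≈ 6.1619e+7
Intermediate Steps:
D(c, k) = k²
q(g, F) = 6*F + 6*g² (q(g, F) = 6*(F + g²) = 6*F + 6*g²)
(1/(-47658 + 5078) + 2496)*(q(-16, 168) + 22143) = (1/(-47658 + 5078) + 2496)*((6*168 + 6*(-16)²) + 22143) = (1/(-42580) + 2496)*((1008 + 6*256) + 22143) = (-1/42580 + 2496)*((1008 + 1536) + 22143) = 106279679*(2544 + 22143)/42580 = (106279679/42580)*24687 = 2623726435473/42580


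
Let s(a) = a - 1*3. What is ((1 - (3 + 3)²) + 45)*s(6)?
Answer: 30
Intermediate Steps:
s(a) = -3 + a (s(a) = a - 3 = -3 + a)
((1 - (3 + 3)²) + 45)*s(6) = ((1 - (3 + 3)²) + 45)*(-3 + 6) = ((1 - 1*6²) + 45)*3 = ((1 - 1*36) + 45)*3 = ((1 - 36) + 45)*3 = (-35 + 45)*3 = 10*3 = 30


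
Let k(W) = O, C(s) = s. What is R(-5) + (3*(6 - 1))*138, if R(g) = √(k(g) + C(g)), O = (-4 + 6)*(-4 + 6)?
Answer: 2070 + I ≈ 2070.0 + 1.0*I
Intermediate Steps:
O = 4 (O = 2*2 = 4)
k(W) = 4
R(g) = √(4 + g)
R(-5) + (3*(6 - 1))*138 = √(4 - 5) + (3*(6 - 1))*138 = √(-1) + (3*5)*138 = I + 15*138 = I + 2070 = 2070 + I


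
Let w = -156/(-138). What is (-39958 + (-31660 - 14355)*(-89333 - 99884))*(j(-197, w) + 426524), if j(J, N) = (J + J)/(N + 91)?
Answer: 7869147058320522318/2119 ≈ 3.7136e+15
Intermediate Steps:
w = 26/23 (w = -156*(-1/138) = 26/23 ≈ 1.1304)
j(J, N) = 2*J/(91 + N) (j(J, N) = (2*J)/(91 + N) = 2*J/(91 + N))
(-39958 + (-31660 - 14355)*(-89333 - 99884))*(j(-197, w) + 426524) = (-39958 + (-31660 - 14355)*(-89333 - 99884))*(2*(-197)/(91 + 26/23) + 426524) = (-39958 - 46015*(-189217))*(2*(-197)/(2119/23) + 426524) = (-39958 + 8706820255)*(2*(-197)*(23/2119) + 426524) = 8706780297*(-9062/2119 + 426524) = 8706780297*(903795294/2119) = 7869147058320522318/2119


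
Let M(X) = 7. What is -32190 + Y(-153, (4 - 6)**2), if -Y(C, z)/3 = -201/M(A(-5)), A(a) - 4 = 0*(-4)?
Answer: -224727/7 ≈ -32104.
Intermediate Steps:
A(a) = 4 (A(a) = 4 + 0*(-4) = 4 + 0 = 4)
Y(C, z) = 603/7 (Y(C, z) = -(-603)/7 = -3*(-201/7) = 603/7)
-32190 + Y(-153, (4 - 6)**2) = -32190 + 603/7 = -224727/7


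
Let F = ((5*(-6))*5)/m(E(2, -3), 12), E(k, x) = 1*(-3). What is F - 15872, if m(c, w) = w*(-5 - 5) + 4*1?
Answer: -920501/58 ≈ -15871.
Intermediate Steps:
E(k, x) = -3
m(c, w) = 4 - 10*w (m(c, w) = w*(-10) + 4 = -10*w + 4 = 4 - 10*w)
F = 75/58 (F = ((5*(-6))*5)/(4 - 10*12) = (-30*5)/(4 - 120) = -150/(-116) = -150*(-1/116) = 75/58 ≈ 1.2931)
F - 15872 = 75/58 - 15872 = -920501/58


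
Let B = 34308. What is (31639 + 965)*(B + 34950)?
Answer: 2258087832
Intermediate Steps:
(31639 + 965)*(B + 34950) = (31639 + 965)*(34308 + 34950) = 32604*69258 = 2258087832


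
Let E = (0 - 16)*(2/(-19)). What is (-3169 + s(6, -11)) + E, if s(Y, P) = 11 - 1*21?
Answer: -60369/19 ≈ -3177.3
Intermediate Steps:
s(Y, P) = -10 (s(Y, P) = 11 - 21 = -10)
E = 32/19 (E = -32*(-1)/19 = -16*(-2/19) = 32/19 ≈ 1.6842)
(-3169 + s(6, -11)) + E = (-3169 - 10) + 32/19 = -3179 + 32/19 = -60369/19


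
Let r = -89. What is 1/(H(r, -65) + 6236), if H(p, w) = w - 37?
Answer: 1/6134 ≈ 0.00016303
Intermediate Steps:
H(p, w) = -37 + w
1/(H(r, -65) + 6236) = 1/((-37 - 65) + 6236) = 1/(-102 + 6236) = 1/6134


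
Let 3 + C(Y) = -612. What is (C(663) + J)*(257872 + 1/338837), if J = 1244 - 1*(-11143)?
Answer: 1028597039310780/338837 ≈ 3.0357e+9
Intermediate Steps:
J = 12387 (J = 1244 + 11143 = 12387)
C(Y) = -615 (C(Y) = -3 - 612 = -615)
(C(663) + J)*(257872 + 1/338837) = (-615 + 12387)*(257872 + 1/338837) = 11772*(257872 + 1/338837) = 11772*(87376574865/338837) = 1028597039310780/338837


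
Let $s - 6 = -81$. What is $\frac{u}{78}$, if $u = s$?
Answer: $- \frac{25}{26} \approx -0.96154$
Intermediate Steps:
$s = -75$ ($s = 6 - 81 = -75$)
$u = -75$
$\frac{u}{78} = \frac{1}{78} \left(-75\right) = - \frac{25}{26}$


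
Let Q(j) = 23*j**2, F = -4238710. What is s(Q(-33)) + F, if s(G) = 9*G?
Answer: -4013287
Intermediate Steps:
s(Q(-33)) + F = 9*(23*(-33)**2) - 4238710 = 9*(23*1089) - 4238710 = 9*25047 - 4238710 = 225423 - 4238710 = -4013287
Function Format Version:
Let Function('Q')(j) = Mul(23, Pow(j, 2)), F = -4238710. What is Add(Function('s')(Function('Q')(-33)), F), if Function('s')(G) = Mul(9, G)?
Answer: -4013287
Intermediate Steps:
Add(Function('s')(Function('Q')(-33)), F) = Add(Mul(9, Mul(23, Pow(-33, 2))), -4238710) = Add(Mul(9, Mul(23, 1089)), -4238710) = Add(Mul(9, 25047), -4238710) = Add(225423, -4238710) = -4013287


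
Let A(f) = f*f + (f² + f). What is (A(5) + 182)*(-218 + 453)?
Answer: 55695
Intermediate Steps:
A(f) = f + 2*f² (A(f) = f² + (f + f²) = f + 2*f²)
(A(5) + 182)*(-218 + 453) = (5*(1 + 2*5) + 182)*(-218 + 453) = (5*(1 + 10) + 182)*235 = (5*11 + 182)*235 = (55 + 182)*235 = 237*235 = 55695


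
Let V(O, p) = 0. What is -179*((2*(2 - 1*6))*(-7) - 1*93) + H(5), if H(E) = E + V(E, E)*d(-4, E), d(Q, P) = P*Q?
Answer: 6628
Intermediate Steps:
H(E) = E (H(E) = E + 0*(E*(-4)) = E + 0*(-4*E) = E + 0 = E)
-179*((2*(2 - 1*6))*(-7) - 1*93) + H(5) = -179*((2*(2 - 1*6))*(-7) - 1*93) + 5 = -179*((2*(2 - 6))*(-7) - 93) + 5 = -179*((2*(-4))*(-7) - 93) + 5 = -179*(-8*(-7) - 93) + 5 = -179*(56 - 93) + 5 = -179*(-37) + 5 = 6623 + 5 = 6628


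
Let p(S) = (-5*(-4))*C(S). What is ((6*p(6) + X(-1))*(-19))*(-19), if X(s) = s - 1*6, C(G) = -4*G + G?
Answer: -782287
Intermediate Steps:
C(G) = -3*G
X(s) = -6 + s (X(s) = s - 6 = -6 + s)
p(S) = -60*S (p(S) = (-5*(-4))*(-3*S) = 20*(-3*S) = -60*S)
((6*p(6) + X(-1))*(-19))*(-19) = ((6*(-60*6) + (-6 - 1))*(-19))*(-19) = ((6*(-360) - 7)*(-19))*(-19) = ((-2160 - 7)*(-19))*(-19) = -2167*(-19)*(-19) = 41173*(-19) = -782287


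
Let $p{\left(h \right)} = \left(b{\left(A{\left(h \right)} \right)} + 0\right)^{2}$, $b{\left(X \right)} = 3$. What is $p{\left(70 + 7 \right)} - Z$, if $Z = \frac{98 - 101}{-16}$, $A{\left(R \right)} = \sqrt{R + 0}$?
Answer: $\frac{141}{16} \approx 8.8125$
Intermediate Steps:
$A{\left(R \right)} = \sqrt{R}$
$p{\left(h \right)} = 9$ ($p{\left(h \right)} = \left(3 + 0\right)^{2} = 3^{2} = 9$)
$Z = \frac{3}{16}$ ($Z = \left(-3\right) \left(- \frac{1}{16}\right) = \frac{3}{16} \approx 0.1875$)
$p{\left(70 + 7 \right)} - Z = 9 - \frac{3}{16} = \frac{141}{16}$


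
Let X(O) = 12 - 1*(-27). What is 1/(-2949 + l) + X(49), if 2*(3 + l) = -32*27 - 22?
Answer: 132404/3395 ≈ 39.000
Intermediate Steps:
X(O) = 39 (X(O) = 12 + 27 = 39)
l = -446 (l = -3 + (-32*27 - 22)/2 = -3 + (-864 - 22)/2 = -3 + (1/2)*(-886) = -3 - 443 = -446)
1/(-2949 + l) + X(49) = 1/(-2949 - 446) + 39 = 1/(-3395) + 39 = -1/3395 + 39 = 132404/3395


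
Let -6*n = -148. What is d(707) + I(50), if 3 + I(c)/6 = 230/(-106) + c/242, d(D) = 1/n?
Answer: -14112837/474562 ≈ -29.739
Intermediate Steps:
n = 74/3 (n = -1/6*(-148) = 74/3 ≈ 24.667)
d(D) = 3/74 (d(D) = 1/(74/3) = 3/74)
I(c) = -1644/53 + 3*c/121 (I(c) = -18 + 6*(230/(-106) + c/242) = -18 + 6*(230*(-1/106) + c*(1/242)) = -18 + 6*(-115/53 + c/242) = -18 + (-690/53 + 3*c/121) = -1644/53 + 3*c/121)
d(707) + I(50) = 3/74 + (-1644/53 + (3/121)*50) = 3/74 + (-1644/53 + 150/121) = 3/74 - 190974/6413 = -14112837/474562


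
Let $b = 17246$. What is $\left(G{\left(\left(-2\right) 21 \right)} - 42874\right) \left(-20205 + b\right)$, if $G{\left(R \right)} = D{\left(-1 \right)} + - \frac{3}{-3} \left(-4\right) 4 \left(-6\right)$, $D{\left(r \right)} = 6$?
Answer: $126562348$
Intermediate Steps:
$G{\left(R \right)} = 102$ ($G{\left(R \right)} = 6 + - \frac{3}{-3} \left(-4\right) 4 \left(-6\right) = 6 + \left(-3\right) \left(- \frac{1}{3}\right) \left(-4\right) 4 \left(-6\right) = 6 + 1 \left(-4\right) 4 \left(-6\right) = 6 + \left(-4\right) 4 \left(-6\right) = 6 - -96 = 6 + 96 = 102$)
$\left(G{\left(\left(-2\right) 21 \right)} - 42874\right) \left(-20205 + b\right) = \left(102 - 42874\right) \left(-20205 + 17246\right) = \left(-42772\right) \left(-2959\right) = 126562348$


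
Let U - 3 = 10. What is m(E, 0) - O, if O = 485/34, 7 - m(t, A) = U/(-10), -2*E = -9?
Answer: -507/85 ≈ -5.9647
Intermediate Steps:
U = 13 (U = 3 + 10 = 13)
E = 9/2 (E = -½*(-9) = 9/2 ≈ 4.5000)
m(t, A) = 83/10 (m(t, A) = 7 - 13/(-10) = 7 - 13*(-1)/10 = 7 - 1*(-13/10) = 7 + 13/10 = 83/10)
O = 485/34 (O = 485*(1/34) = 485/34 ≈ 14.265)
m(E, 0) - O = 83/10 - 1*485/34 = 83/10 - 485/34 = -507/85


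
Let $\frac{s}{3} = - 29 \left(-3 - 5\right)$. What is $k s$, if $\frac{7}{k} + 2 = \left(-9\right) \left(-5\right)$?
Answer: $\frac{4872}{43} \approx 113.3$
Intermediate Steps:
$s = 696$ ($s = 3 \left(- 29 \left(-3 - 5\right)\right) = 3 \left(\left(-29\right) \left(-8\right)\right) = 3 \cdot 232 = 696$)
$k = \frac{7}{43}$ ($k = \frac{7}{-2 - -45} = \frac{7}{-2 + 45} = \frac{7}{43} \approx 0.16279$)
$k s = \frac{7}{43} \cdot 696 = \frac{4872}{43}$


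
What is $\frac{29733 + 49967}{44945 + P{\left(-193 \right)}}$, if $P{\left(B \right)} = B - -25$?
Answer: $\frac{79700}{44777} \approx 1.7799$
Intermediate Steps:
$P{\left(B \right)} = 25 + B$ ($P{\left(B \right)} = B + 25 = 25 + B$)
$\frac{29733 + 49967}{44945 + P{\left(-193 \right)}} = \frac{29733 + 49967}{44945 + \left(25 - 193\right)} = \frac{79700}{44945 - 168} = \frac{79700}{44777}$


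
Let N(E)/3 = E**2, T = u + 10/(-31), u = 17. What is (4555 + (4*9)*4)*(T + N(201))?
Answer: 17657949190/31 ≈ 5.6961e+8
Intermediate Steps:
T = 517/31 (T = 17 + 10/(-31) = 17 + 10*(-1/31) = 17 - 10/31 = 517/31 ≈ 16.677)
N(E) = 3*E**2
(4555 + (4*9)*4)*(T + N(201)) = (4555 + (4*9)*4)*(517/31 + 3*201**2) = (4555 + 36*4)*(517/31 + 3*40401) = (4555 + 144)*(517/31 + 121203) = 4699*(3757810/31) = 17657949190/31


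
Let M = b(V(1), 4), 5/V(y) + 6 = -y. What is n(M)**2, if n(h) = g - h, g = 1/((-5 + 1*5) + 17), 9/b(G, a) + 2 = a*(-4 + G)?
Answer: 1481089/6160324 ≈ 0.24042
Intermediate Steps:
V(y) = 5/(-6 - y)
b(G, a) = 9/(-2 + a*(-4 + G))
M = -63/146 (M = 9/(-2 - 4*4 - 5/(6 + 1)*4) = 9/(-2 - 16 - 5/7*4) = 9/(-2 - 16 - 20/7) = 9/(-146/7) = 9*(-7/146) = -63/146 ≈ -0.43151)
g = 1/17 (g = 1/((-5 + 5) + 17) = 1/(0 + 17) = 1/17 ≈ 0.058824)
n(h) = 1/17 - h
n(M)**2 = (1/17 - 1*(-63/146))**2 = (1/17 + 63/146)**2 = (1217/2482)**2 = 1481089/6160324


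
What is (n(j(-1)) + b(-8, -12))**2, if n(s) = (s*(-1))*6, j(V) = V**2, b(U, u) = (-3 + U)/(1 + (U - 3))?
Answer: 2401/100 ≈ 24.010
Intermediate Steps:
b(U, u) = (-3 + U)/(-2 + U) (b(U, u) = (-3 + U)/(1 + (-3 + U)) = (-3 + U)/(-2 + U))
n(s) = -6*s (n(s) = -s*6 = -6*s)
(n(j(-1)) + b(-8, -12))**2 = (-6*(-1)**2 + (-3 - 8)/(-2 - 8))**2 = (-6*1 - 11/(-10))**2 = (-6 - 1/10*(-11))**2 = (-6 + 11/10)**2 = (-49/10)**2 = 2401/100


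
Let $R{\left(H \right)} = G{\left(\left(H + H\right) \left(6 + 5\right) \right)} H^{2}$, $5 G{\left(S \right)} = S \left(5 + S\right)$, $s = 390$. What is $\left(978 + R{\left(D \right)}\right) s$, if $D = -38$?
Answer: $78247633932$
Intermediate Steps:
$G{\left(S \right)} = \frac{S \left(5 + S\right)}{5}$
$R{\left(H \right)} = \frac{22 H^{3} \left(5 + 22 H\right)}{5}$ ($R{\left(H \right)} = \frac{\left(H + H\right) \left(6 + 5\right) \left(5 + \left(H + H\right) \left(6 + 5\right)\right)}{5} H^{2} = \frac{2 H 11 \left(5 + 2 H 11\right)}{5} H^{2} = \frac{22 H \left(5 + 22 H\right)}{5} H^{2} = \frac{22 H^{3} \left(5 + 22 H\right)}{5}$)
$\left(978 + R{\left(D \right)}\right) s = \left(978 + \left(-38\right)^{3} \left(22 + \frac{484}{5} \left(-38\right)\right)\right) 390 = \left(978 - 54872 \left(22 - \frac{18392}{5}\right)\right) 390 = \left(978 - - \frac{1003169904}{5}\right) 390 = \left(978 + \frac{1003169904}{5}\right) 390 = \frac{1003174794}{5} \cdot 390 = 78247633932$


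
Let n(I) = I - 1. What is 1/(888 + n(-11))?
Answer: 1/876 ≈ 0.0011416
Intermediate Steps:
n(I) = -1 + I
1/(888 + n(-11)) = 1/(888 + (-1 - 11)) = 1/(888 - 12) = 1/876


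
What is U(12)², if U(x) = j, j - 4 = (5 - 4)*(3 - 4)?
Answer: 9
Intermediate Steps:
j = 3 (j = 4 + (5 - 4)*(3 - 4) = 4 + 1*(-1) = 4 - 1 = 3)
U(x) = 3
U(12)² = 3² = 9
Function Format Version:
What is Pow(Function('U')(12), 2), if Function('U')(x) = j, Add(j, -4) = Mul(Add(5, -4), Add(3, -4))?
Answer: 9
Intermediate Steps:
j = 3 (j = Add(4, Mul(Add(5, -4), Add(3, -4))) = Add(4, Mul(1, -1)) = Add(4, -1) = 3)
Function('U')(x) = 3
Pow(Function('U')(12), 2) = Pow(3, 2) = 9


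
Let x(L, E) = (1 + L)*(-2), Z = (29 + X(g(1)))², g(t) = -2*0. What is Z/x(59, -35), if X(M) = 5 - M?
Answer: -289/30 ≈ -9.6333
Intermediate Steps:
g(t) = 0
Z = 1156 (Z = (29 + (5 - 1*0))² = (29 + (5 + 0))² = (29 + 5)² = 34² = 1156)
x(L, E) = -2 - 2*L
Z/x(59, -35) = 1156/(-2 - 2*59) = 1156/(-2 - 118) = 1156/(-120) = 1156*(-1/120) = -289/30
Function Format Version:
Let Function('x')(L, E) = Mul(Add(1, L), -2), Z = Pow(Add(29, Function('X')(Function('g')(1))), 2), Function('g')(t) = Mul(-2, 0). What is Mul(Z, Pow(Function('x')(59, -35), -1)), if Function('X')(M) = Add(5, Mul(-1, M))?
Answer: Rational(-289, 30) ≈ -9.6333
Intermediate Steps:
Function('g')(t) = 0
Z = 1156 (Z = Pow(Add(29, Add(5, Mul(-1, 0))), 2) = Pow(Add(29, Add(5, 0)), 2) = Pow(Add(29, 5), 2) = Pow(34, 2) = 1156)
Function('x')(L, E) = Add(-2, Mul(-2, L))
Mul(Z, Pow(Function('x')(59, -35), -1)) = Mul(1156, Pow(Add(-2, Mul(-2, 59)), -1)) = Mul(1156, Pow(Add(-2, -118), -1)) = Mul(1156, Pow(-120, -1)) = Mul(1156, Rational(-1, 120)) = Rational(-289, 30)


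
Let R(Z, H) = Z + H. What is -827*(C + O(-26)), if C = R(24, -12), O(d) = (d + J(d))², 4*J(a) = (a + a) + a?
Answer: -6888083/4 ≈ -1.7220e+6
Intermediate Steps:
J(a) = 3*a/4 (J(a) = ((a + a) + a)/4 = (2*a + a)/4 = (3*a)/4 = 3*a/4)
O(d) = 49*d²/16 (O(d) = (d + 3*d/4)² = (7*d/4)² = 49*d²/16)
R(Z, H) = H + Z
C = 12 (C = -12 + 24 = 12)
-827*(C + O(-26)) = -827*(12 + (49/16)*(-26)²) = -827*(12 + (49/16)*676) = -827*(12 + 8281/4) = -827*8329/4 = -6888083/4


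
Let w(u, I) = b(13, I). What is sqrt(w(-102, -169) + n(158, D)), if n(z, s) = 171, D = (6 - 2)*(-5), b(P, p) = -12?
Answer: sqrt(159) ≈ 12.610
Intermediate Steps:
w(u, I) = -12
D = -20 (D = 4*(-5) = -20)
sqrt(w(-102, -169) + n(158, D)) = sqrt(-12 + 171) = sqrt(159)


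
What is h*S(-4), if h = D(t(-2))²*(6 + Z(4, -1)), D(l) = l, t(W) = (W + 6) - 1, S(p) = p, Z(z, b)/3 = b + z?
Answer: -540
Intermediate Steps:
Z(z, b) = 3*b + 3*z (Z(z, b) = 3*(b + z) = 3*b + 3*z)
t(W) = 5 + W (t(W) = (6 + W) - 1 = 5 + W)
h = 135 (h = (5 - 2)²*(6 + (3*(-1) + 3*4)) = 3²*(6 + (-3 + 12)) = 9*(6 + 9) = 9*15 = 135)
h*S(-4) = 135*(-4) = -540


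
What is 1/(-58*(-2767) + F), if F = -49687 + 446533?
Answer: 1/557332 ≈ 1.7943e-6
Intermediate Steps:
F = 396846
1/(-58*(-2767) + F) = 1/(-58*(-2767) + 396846) = 1/(160486 + 396846) = 1/557332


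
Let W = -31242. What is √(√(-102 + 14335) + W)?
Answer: √(-31242 + √14233) ≈ 176.42*I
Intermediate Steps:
√(√(-102 + 14335) + W) = √(√(-102 + 14335) - 31242) = √(√14233 - 31242) = √(-31242 + √14233)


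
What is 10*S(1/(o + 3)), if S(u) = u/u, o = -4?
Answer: 10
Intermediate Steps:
S(u) = 1
10*S(1/(o + 3)) = 10*1 = 10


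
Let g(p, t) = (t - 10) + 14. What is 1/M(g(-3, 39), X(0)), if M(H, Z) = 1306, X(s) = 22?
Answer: 1/1306 ≈ 0.00076570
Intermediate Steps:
g(p, t) = 4 + t (g(p, t) = (-10 + t) + 14 = 4 + t)
1/M(g(-3, 39), X(0)) = 1/1306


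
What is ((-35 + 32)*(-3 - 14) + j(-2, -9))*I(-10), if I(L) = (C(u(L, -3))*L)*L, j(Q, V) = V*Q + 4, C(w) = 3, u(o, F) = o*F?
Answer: 21900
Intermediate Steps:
u(o, F) = F*o
j(Q, V) = 4 + Q*V (j(Q, V) = Q*V + 4 = 4 + Q*V)
I(L) = 3*L² (I(L) = (3*L)*L = 3*L²)
((-35 + 32)*(-3 - 14) + j(-2, -9))*I(-10) = ((-35 + 32)*(-3 - 14) + (4 - 2*(-9)))*(3*(-10)²) = (-3*(-17) + (4 + 18))*(3*100) = (51 + 22)*300 = 73*300 = 21900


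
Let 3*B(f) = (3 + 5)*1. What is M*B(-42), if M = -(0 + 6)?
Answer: -16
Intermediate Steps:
B(f) = 8/3 (B(f) = ((3 + 5)*1)/3 = (8*1)/3 = (⅓)*8 = 8/3)
M = -6 (M = -1*6 = -6)
M*B(-42) = -6*8/3 = -16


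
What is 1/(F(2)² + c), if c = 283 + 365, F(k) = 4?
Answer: 1/664 ≈ 0.0015060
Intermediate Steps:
c = 648
1/(F(2)² + c) = 1/(4² + 648) = 1/(16 + 648) = 1/664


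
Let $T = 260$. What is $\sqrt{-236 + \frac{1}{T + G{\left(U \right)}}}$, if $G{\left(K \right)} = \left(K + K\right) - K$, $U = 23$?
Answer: $\frac{7 i \sqrt{385729}}{283} \approx 15.362 i$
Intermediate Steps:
$G{\left(K \right)} = K$ ($G{\left(K \right)} = 2 K - K = K$)
$\sqrt{-236 + \frac{1}{T + G{\left(U \right)}}} = \sqrt{-236 + \frac{1}{260 + 23}} = \sqrt{-236 + \frac{1}{283}} = \sqrt{- \frac{66787}{283}} = \frac{7 i \sqrt{385729}}{283}$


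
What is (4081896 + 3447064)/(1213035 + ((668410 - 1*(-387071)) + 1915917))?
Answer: 7528960/4184433 ≈ 1.7993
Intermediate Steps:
(4081896 + 3447064)/(1213035 + ((668410 - 1*(-387071)) + 1915917)) = 7528960/(1213035 + ((668410 + 387071) + 1915917)) = 7528960/(1213035 + (1055481 + 1915917)) = 7528960/(1213035 + 2971398) = 7528960/4184433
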